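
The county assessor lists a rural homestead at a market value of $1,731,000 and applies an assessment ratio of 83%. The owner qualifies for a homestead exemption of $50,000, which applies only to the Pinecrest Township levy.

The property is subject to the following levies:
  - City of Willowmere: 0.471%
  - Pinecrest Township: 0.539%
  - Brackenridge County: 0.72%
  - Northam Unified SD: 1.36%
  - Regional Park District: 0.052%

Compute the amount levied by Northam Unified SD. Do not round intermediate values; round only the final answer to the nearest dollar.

Assessed value = $1,731,000 × 0.83 = $1,436,730
Northam Unified SD taxable value = $1,436,730 (exemption does not apply)
Northam Unified SD levy = $1,436,730 × 0.0136 = $19,539.528

$19,540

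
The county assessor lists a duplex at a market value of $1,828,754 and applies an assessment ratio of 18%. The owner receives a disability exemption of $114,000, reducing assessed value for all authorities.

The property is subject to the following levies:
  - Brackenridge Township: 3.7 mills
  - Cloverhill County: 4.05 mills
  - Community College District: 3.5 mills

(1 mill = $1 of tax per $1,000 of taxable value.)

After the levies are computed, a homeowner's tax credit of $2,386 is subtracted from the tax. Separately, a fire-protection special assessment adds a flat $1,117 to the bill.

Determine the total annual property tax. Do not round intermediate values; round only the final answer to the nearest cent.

$1,151.73

Assessed value = $1,828,754 × 0.18 = $329,175.72
Taxable value = $329,175.72 − $114,000 = $215,175.72
Brackenridge Township: $215,175.72 × 0.0037 = $796.150164
Cloverhill County: $215,175.72 × 0.00405 = $871.461666
Community College District: $215,175.72 × 0.0035 = $753.11502
Levies subtotal = $2,420.72685
After credit = $2,420.72685 − $2,386 = $34.72685
Total = $34.72685 + $1,117 = $1,151.72685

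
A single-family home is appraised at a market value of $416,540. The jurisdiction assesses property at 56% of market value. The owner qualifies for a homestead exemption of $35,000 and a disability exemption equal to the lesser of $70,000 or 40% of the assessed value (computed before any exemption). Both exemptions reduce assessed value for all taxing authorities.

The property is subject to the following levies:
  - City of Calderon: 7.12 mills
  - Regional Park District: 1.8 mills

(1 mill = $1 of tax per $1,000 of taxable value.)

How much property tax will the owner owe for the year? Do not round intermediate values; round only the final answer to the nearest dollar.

Assessed value = $416,540 × 0.56 = $233,262.4
Disability exemption = min($70,000, 40% × $233,262.4) = min($70,000, $93,304.96) = $70,000 (dollar cap binds)
Taxable value = $233,262.4 − $35,000 − $70,000 = $128,262.4
City of Calderon: $128,262.4 × 0.00712 = $913.228288
Regional Park District: $128,262.4 × 0.0018 = $230.87232
Total = $1,144.100608

$1,144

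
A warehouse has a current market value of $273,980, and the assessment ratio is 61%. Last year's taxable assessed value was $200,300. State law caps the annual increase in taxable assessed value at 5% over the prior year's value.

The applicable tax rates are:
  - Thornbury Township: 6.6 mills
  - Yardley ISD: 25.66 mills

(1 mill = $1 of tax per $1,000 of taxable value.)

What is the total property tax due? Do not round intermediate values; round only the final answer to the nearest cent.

$5,391.54

Uncapped assessed value = $273,980 × 0.61 = $167,127.8
Cap limit = $200,300 × 1.05 = $210,315
Taxable assessed value = min($167,127.8, $210,315) = $167,127.8 (cap does not bind)
Thornbury Township: $167,127.8 × 0.0066 = $1,103.04348
Yardley ISD: $167,127.8 × 0.02566 = $4,288.499348
Total = $5,391.542828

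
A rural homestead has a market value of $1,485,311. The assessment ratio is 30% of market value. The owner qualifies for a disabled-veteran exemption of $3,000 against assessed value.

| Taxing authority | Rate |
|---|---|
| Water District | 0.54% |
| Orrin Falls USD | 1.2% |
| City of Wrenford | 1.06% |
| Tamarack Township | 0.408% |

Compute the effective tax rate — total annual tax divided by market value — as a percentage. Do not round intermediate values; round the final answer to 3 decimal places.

Assessed value = $1,485,311 × 0.3 = $445,593.3
Taxable value = $445,593.3 − $3,000 = $442,593.3
Water District: $442,593.3 × 0.0054 = $2,390.00382
Orrin Falls USD: $442,593.3 × 0.012 = $5,311.1196
City of Wrenford: $442,593.3 × 0.0106 = $4,691.48898
Tamarack Township: $442,593.3 × 0.00408 = $1,805.780664
Total tax = $14,198.393064
Effective rate = $14,198.393064 ÷ $1,485,311 = 0.956% of market value

0.956%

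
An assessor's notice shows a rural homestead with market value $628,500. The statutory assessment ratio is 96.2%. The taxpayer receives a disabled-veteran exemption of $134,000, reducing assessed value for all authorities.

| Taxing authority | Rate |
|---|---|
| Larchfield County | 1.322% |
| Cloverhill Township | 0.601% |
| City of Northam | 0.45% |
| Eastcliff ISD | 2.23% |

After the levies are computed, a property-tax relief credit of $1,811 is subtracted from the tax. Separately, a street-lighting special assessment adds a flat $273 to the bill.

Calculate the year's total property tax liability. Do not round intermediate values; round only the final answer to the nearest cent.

$20,124.50

Assessed value = $628,500 × 0.962 = $604,617
Taxable value = $604,617 − $134,000 = $470,617
Larchfield County: $470,617 × 0.01322 = $6,221.55674
Cloverhill Township: $470,617 × 0.00601 = $2,828.40817
City of Northam: $470,617 × 0.0045 = $2,117.7765
Eastcliff ISD: $470,617 × 0.0223 = $10,494.7591
Levies subtotal = $21,662.50051
After credit = $21,662.50051 − $1,811 = $19,851.50051
Total = $19,851.50051 + $273 = $20,124.50051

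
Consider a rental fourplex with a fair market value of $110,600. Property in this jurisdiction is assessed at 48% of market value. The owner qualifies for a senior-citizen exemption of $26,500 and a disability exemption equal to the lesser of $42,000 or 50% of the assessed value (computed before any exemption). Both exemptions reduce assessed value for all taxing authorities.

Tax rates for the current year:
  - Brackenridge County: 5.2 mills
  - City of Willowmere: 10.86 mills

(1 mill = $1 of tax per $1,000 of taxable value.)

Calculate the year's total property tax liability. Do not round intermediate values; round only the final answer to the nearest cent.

$0.71

Assessed value = $110,600 × 0.48 = $53,088
Disability exemption = min($42,000, 50% × $53,088) = min($42,000, $26,544) = $26,544 (percentage binds)
Taxable value = $53,088 − $26,500 − $26,544 = $44
Brackenridge County: $44 × 0.0052 = $0.2288
City of Willowmere: $44 × 0.01086 = $0.47784
Total = $0.70664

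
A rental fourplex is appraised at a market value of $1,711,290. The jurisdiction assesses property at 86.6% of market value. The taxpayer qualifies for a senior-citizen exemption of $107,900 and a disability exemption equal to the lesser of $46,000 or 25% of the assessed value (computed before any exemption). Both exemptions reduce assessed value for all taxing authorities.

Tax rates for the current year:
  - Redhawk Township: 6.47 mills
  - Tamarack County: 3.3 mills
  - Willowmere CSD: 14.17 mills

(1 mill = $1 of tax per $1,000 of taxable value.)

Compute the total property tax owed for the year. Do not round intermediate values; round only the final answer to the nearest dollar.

Assessed value = $1,711,290 × 0.866 = $1,481,977.14
Disability exemption = min($46,000, 25% × $1,481,977.14) = min($46,000, $370,494.285) = $46,000 (dollar cap binds)
Taxable value = $1,481,977.14 − $107,900 − $46,000 = $1,328,077.14
Redhawk Township: $1,328,077.14 × 0.00647 = $8,592.6590958
Tamarack County: $1,328,077.14 × 0.0033 = $4,382.654562
Willowmere CSD: $1,328,077.14 × 0.01417 = $18,818.8530738
Total = $31,794.1667316

$31,794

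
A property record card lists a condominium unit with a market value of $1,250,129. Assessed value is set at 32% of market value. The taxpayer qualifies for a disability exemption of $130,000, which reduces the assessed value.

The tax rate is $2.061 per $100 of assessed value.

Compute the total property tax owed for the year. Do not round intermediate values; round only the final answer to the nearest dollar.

$5,566

Assessed value = $1,250,129 × 0.32 = $400,041.28
Taxable value = $400,041.28 − $130,000 = $270,041.28
Tax = $270,041.28 × 0.02061 = $5,565.5507808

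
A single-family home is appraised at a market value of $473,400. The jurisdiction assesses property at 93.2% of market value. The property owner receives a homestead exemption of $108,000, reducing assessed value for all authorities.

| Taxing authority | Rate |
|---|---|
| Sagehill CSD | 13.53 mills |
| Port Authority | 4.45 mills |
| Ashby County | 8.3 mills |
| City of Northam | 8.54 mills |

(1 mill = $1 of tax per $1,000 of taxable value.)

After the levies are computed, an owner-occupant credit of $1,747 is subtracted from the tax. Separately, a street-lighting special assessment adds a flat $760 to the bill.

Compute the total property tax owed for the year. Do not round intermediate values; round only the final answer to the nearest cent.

$10,615.33

Assessed value = $473,400 × 0.932 = $441,208.8
Taxable value = $441,208.8 − $108,000 = $333,208.8
Sagehill CSD: $333,208.8 × 0.01353 = $4,508.315064
Port Authority: $333,208.8 × 0.00445 = $1,482.77916
Ashby County: $333,208.8 × 0.0083 = $2,765.63304
City of Northam: $333,208.8 × 0.00854 = $2,845.603152
Levies subtotal = $11,602.330416
After credit = $11,602.330416 − $1,747 = $9,855.330416
Total = $9,855.330416 + $760 = $10,615.330416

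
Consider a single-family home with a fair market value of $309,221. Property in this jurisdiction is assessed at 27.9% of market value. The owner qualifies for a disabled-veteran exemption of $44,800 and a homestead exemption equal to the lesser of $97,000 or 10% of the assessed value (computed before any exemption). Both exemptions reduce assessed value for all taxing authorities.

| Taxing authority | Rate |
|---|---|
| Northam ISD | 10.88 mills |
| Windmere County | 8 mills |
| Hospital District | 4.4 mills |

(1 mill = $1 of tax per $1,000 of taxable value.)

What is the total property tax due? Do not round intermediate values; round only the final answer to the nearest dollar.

Assessed value = $309,221 × 0.279 = $86,272.659
Homestead exemption = min($97,000, 10% × $86,272.659) = min($97,000, $8,627.2659) = $8,627.2659 (percentage binds)
Taxable value = $86,272.659 − $44,800 − $8,627.2659 = $32,845.3931
Northam ISD: $32,845.3931 × 0.01088 = $357.357876928
Windmere County: $32,845.3931 × 0.008 = $262.7631448
Hospital District: $32,845.3931 × 0.0044 = $144.51972964
Total = $764.640751368

$765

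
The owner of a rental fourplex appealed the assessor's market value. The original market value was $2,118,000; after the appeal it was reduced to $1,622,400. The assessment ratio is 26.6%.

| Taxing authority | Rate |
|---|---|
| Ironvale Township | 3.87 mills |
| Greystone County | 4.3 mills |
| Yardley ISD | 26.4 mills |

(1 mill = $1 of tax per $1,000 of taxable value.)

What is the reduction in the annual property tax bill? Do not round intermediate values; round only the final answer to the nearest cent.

$4,557.35

Old assessed value = $2,118,000 × 0.266 = $563,388
New assessed value = $1,622,400 × 0.266 = $431,558.4
Combined rate = 0.00387 + 0.0043 + 0.0264 = 0.03457
Old tax = $563,388 × 0.03457 = $19,476.32316
New tax = $431,558.4 × 0.03457 = $14,918.973888
Reduction = $19,476.32316 − $14,918.973888 = $4,557.349272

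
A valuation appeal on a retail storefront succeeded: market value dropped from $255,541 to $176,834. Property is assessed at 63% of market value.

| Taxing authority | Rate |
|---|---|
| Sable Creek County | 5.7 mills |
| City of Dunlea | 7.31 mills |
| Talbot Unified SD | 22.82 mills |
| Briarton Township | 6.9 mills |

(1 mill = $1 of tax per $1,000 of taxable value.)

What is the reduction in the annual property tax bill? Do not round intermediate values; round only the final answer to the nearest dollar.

Old assessed value = $255,541 × 0.63 = $160,990.83
New assessed value = $176,834 × 0.63 = $111,405.42
Combined rate = 0.0057 + 0.00731 + 0.02282 + 0.0069 = 0.04273
Old tax = $160,990.83 × 0.04273 = $6,879.1381659
New tax = $111,405.42 × 0.04273 = $4,760.3535966
Reduction = $6,879.1381659 − $4,760.3535966 = $2,118.7845693

$2,119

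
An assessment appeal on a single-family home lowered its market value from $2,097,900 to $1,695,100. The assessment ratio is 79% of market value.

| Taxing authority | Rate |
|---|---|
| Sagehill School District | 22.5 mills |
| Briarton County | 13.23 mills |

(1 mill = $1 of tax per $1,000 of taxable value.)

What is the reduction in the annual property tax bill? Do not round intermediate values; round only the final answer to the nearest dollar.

Old assessed value = $2,097,900 × 0.79 = $1,657,341
New assessed value = $1,695,100 × 0.79 = $1,339,129
Combined rate = 0.0225 + 0.01323 = 0.03573
Old tax = $1,657,341 × 0.03573 = $59,216.79393
New tax = $1,339,129 × 0.03573 = $47,847.07917
Reduction = $59,216.79393 − $47,847.07917 = $11,369.71476

$11,370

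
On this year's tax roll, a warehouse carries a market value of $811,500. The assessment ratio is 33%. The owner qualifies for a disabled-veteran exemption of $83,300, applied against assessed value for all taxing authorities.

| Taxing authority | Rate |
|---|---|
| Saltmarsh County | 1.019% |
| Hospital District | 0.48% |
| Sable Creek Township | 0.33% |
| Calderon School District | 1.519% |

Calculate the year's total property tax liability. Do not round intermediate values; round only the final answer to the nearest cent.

Assessed value = $811,500 × 0.33 = $267,795
Taxable value = $267,795 − $83,300 = $184,495
Saltmarsh County: $184,495 × 0.01019 = $1,880.00405
Hospital District: $184,495 × 0.0048 = $885.576
Sable Creek Township: $184,495 × 0.0033 = $608.8335
Calderon School District: $184,495 × 0.01519 = $2,802.47905
Total = $1,880.00405 + $885.576 + $608.8335 + $2,802.47905 = $6,176.8926

$6,176.89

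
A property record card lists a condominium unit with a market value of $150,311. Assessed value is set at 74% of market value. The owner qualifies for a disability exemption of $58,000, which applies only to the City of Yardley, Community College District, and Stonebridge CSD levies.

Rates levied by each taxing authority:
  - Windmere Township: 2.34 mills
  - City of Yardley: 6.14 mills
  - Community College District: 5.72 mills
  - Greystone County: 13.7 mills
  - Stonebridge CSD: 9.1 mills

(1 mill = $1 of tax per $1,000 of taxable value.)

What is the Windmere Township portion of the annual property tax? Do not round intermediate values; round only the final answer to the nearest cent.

Assessed value = $150,311 × 0.74 = $111,230.14
Windmere Township taxable value = $111,230.14 (exemption does not apply)
Windmere Township levy = $111,230.14 × 0.00234 = $260.2785276

$260.28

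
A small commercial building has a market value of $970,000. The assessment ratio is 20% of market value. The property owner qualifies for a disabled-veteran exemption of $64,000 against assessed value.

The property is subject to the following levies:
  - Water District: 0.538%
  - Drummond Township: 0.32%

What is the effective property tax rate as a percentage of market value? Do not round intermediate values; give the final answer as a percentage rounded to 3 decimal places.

0.115%

Assessed value = $970,000 × 0.2 = $194,000
Taxable value = $194,000 − $64,000 = $130,000
Water District: $130,000 × 0.00538 = $699.4
Drummond Township: $130,000 × 0.0032 = $416
Total tax = $1,115.4
Effective rate = $1,115.4 ÷ $970,000 = 0.115% of market value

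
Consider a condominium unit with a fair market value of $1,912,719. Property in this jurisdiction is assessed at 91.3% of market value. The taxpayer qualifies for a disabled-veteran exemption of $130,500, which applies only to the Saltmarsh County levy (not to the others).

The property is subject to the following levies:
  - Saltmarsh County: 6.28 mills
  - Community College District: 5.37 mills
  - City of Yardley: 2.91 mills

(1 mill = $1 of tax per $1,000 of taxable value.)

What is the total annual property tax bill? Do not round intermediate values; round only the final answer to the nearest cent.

Assessed value = $1,912,719 × 0.913 = $1,746,312.447
Saltmarsh County: ($1,746,312.447 − $130,500) × 0.00628 = $1,615,812.447 × 0.00628 = $10,147.30216716
Community College District: $1,746,312.447 × 0.00537 = $9,377.69784039
City of Yardley: $1,746,312.447 × 0.00291 = $5,081.76922077
Total = $24,606.76922832

$24,606.77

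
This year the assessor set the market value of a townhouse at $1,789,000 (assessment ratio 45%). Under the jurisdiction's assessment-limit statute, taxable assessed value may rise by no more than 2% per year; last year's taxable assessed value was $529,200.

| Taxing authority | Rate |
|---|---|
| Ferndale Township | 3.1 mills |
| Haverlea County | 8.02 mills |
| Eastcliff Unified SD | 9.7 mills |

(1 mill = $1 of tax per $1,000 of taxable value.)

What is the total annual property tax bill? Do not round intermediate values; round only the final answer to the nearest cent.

Uncapped assessed value = $1,789,000 × 0.45 = $805,050
Cap limit = $529,200 × 1.02 = $539,784
Taxable assessed value = min($805,050, $539,784) = $539,784 (cap binds)
Ferndale Township: $539,784 × 0.0031 = $1,673.3304
Haverlea County: $539,784 × 0.00802 = $4,329.06768
Eastcliff Unified SD: $539,784 × 0.0097 = $5,235.9048
Total = $11,238.30288

$11,238.30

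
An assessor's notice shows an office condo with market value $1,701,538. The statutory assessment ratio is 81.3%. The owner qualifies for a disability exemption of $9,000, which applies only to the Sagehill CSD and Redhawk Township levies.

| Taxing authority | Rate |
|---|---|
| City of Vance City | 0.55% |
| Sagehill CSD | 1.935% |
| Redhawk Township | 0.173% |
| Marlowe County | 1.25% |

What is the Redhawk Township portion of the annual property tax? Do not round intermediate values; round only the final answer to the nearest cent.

$2,377.63

Assessed value = $1,701,538 × 0.813 = $1,383,350.394
Redhawk Township taxable value = $1,383,350.394 − $9,000 = $1,374,350.394
Redhawk Township levy = $1,374,350.394 × 0.00173 = $2,377.62618162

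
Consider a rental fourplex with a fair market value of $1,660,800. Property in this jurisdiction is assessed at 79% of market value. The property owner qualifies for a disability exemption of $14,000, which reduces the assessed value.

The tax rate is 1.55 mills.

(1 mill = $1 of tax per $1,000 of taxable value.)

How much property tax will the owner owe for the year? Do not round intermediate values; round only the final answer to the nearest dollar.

Assessed value = $1,660,800 × 0.79 = $1,312,032
Taxable value = $1,312,032 − $14,000 = $1,298,032
Tax = $1,298,032 × 0.00155 = $2,011.9496

$2,012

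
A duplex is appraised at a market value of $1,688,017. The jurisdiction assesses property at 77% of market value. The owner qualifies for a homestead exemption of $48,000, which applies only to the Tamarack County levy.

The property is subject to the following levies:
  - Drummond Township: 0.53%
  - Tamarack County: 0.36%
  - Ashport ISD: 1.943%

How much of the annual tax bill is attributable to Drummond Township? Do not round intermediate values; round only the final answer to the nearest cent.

$6,888.80

Assessed value = $1,688,017 × 0.77 = $1,299,773.09
Drummond Township taxable value = $1,299,773.09 (exemption does not apply)
Drummond Township levy = $1,299,773.09 × 0.0053 = $6,888.797377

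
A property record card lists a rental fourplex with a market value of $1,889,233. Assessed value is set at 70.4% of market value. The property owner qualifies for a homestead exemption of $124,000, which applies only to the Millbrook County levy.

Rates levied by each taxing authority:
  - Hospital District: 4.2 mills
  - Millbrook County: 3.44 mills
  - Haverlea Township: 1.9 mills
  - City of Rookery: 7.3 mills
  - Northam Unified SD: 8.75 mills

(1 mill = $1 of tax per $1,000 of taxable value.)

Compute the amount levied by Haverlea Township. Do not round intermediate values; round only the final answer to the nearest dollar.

$2,527

Assessed value = $1,889,233 × 0.704 = $1,330,020.032
Haverlea Township taxable value = $1,330,020.032 (exemption does not apply)
Haverlea Township levy = $1,330,020.032 × 0.0019 = $2,527.0380608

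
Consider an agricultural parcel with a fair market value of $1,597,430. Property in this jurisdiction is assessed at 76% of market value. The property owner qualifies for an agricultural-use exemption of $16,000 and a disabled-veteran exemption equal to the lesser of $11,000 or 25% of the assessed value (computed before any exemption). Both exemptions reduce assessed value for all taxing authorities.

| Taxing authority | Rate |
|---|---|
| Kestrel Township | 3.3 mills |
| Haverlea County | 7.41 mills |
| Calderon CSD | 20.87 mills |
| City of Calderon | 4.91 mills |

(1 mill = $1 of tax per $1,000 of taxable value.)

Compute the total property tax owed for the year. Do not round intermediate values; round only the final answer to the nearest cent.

$43,315.34

Assessed value = $1,597,430 × 0.76 = $1,214,046.8
Disabled-veteran exemption = min($11,000, 25% × $1,214,046.8) = min($11,000, $303,511.7) = $11,000 (dollar cap binds)
Taxable value = $1,214,046.8 − $16,000 − $11,000 = $1,187,046.8
Kestrel Township: $1,187,046.8 × 0.0033 = $3,917.25444
Haverlea County: $1,187,046.8 × 0.00741 = $8,796.016788
Calderon CSD: $1,187,046.8 × 0.02087 = $24,773.666716
City of Calderon: $1,187,046.8 × 0.00491 = $5,828.399788
Total = $43,315.337732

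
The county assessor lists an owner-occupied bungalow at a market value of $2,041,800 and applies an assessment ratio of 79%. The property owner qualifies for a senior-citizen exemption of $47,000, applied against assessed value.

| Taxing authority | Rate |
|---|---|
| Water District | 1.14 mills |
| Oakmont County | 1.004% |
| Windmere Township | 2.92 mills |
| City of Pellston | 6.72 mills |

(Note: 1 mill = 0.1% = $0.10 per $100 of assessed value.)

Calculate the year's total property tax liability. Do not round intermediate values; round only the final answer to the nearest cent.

$32,604.58

Assessed value = $2,041,800 × 0.79 = $1,613,022
Taxable value = $1,613,022 − $47,000 = $1,566,022
Water District: $1,566,022 × 0.00114 = $1,785.26508
Oakmont County: $1,566,022 × 0.01004 = $15,722.86088
Windmere Township: $1,566,022 × 0.00292 = $4,572.78424
City of Pellston: $1,566,022 × 0.00672 = $10,523.66784
Total = $32,604.57804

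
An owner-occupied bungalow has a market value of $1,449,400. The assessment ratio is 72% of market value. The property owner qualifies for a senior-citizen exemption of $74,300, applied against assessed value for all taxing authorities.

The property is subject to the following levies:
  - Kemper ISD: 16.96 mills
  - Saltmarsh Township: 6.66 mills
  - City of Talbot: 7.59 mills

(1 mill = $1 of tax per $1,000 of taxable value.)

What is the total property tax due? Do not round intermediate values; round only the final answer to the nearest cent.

Assessed value = $1,449,400 × 0.72 = $1,043,568
Taxable value = $1,043,568 − $74,300 = $969,268
Kemper ISD: $969,268 × 0.01696 = $16,438.78528
Saltmarsh Township: $969,268 × 0.00666 = $6,455.32488
City of Talbot: $969,268 × 0.00759 = $7,356.74412
Total = $16,438.78528 + $6,455.32488 + $7,356.74412 = $30,250.85428

$30,250.85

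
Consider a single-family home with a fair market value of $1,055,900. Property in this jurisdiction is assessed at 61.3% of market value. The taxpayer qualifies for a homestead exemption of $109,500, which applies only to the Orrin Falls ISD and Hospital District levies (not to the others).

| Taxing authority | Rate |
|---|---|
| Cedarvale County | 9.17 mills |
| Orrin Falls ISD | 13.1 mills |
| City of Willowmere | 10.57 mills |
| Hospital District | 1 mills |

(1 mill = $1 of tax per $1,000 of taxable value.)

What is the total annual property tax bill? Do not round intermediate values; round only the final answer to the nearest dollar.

Assessed value = $1,055,900 × 0.613 = $647,266.7
Cedarvale County: $647,266.7 × 0.00917 = $5,935.435639
Orrin Falls ISD: ($647,266.7 − $109,500) × 0.0131 = $537,766.7 × 0.0131 = $7,044.74377
City of Willowmere: $647,266.7 × 0.01057 = $6,841.609019
Hospital District: ($647,266.7 − $109,500) × 0.001 = $537,766.7 × 0.001 = $537.7667
Total = $20,359.555128

$20,360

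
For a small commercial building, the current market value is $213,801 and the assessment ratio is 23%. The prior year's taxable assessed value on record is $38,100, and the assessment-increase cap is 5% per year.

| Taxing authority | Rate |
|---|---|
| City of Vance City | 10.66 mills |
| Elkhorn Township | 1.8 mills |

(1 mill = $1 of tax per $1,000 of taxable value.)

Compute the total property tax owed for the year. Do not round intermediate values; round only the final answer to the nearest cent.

Uncapped assessed value = $213,801 × 0.23 = $49,174.23
Cap limit = $38,100 × 1.05 = $40,005
Taxable assessed value = min($49,174.23, $40,005) = $40,005 (cap binds)
City of Vance City: $40,005 × 0.01066 = $426.4533
Elkhorn Township: $40,005 × 0.0018 = $72.009
Total = $498.4623

$498.46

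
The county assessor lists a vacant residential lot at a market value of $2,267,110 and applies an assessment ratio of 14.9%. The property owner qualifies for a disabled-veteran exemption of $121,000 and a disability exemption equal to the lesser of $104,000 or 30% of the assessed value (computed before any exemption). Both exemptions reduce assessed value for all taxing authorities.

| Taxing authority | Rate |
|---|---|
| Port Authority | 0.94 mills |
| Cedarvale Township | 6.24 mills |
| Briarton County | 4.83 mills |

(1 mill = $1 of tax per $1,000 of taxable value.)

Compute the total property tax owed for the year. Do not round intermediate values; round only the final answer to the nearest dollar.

Assessed value = $2,267,110 × 0.149 = $337,799.39
Disability exemption = min($104,000, 30% × $337,799.39) = min($104,000, $101,339.817) = $101,339.817 (percentage binds)
Taxable value = $337,799.39 − $121,000 − $101,339.817 = $115,459.573
Port Authority: $115,459.573 × 0.00094 = $108.53199862
Cedarvale Township: $115,459.573 × 0.00624 = $720.46773552
Briarton County: $115,459.573 × 0.00483 = $557.66973759
Total = $1,386.66947173

$1,387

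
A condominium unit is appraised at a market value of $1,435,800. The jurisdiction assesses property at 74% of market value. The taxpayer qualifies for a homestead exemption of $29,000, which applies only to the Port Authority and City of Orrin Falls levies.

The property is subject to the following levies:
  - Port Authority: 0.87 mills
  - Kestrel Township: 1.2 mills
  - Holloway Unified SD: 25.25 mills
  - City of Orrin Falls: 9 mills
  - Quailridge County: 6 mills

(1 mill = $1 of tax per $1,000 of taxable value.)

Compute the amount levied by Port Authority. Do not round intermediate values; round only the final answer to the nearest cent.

$899.14

Assessed value = $1,435,800 × 0.74 = $1,062,492
Port Authority taxable value = $1,062,492 − $29,000 = $1,033,492
Port Authority levy = $1,033,492 × 0.00087 = $899.13804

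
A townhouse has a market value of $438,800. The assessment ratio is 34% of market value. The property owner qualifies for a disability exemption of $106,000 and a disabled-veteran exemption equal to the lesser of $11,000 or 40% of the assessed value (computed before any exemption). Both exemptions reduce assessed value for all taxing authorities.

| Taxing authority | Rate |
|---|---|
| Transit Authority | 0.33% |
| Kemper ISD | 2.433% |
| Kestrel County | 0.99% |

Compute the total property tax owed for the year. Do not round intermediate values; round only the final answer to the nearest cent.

Assessed value = $438,800 × 0.34 = $149,192
Disabled-veteran exemption = min($11,000, 40% × $149,192) = min($11,000, $59,676.8) = $11,000 (dollar cap binds)
Taxable value = $149,192 − $106,000 − $11,000 = $32,192
Transit Authority: $32,192 × 0.0033 = $106.2336
Kemper ISD: $32,192 × 0.02433 = $783.23136
Kestrel County: $32,192 × 0.0099 = $318.7008
Total = $1,208.16576

$1,208.17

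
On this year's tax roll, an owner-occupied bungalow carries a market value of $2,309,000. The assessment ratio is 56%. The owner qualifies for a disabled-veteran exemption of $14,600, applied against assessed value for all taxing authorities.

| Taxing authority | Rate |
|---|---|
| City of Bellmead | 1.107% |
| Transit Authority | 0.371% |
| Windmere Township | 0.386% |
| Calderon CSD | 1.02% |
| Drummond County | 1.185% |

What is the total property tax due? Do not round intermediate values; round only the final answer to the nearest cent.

Assessed value = $2,309,000 × 0.56 = $1,293,040
Taxable value = $1,293,040 − $14,600 = $1,278,440
City of Bellmead: $1,278,440 × 0.01107 = $14,152.3308
Transit Authority: $1,278,440 × 0.00371 = $4,743.0124
Windmere Township: $1,278,440 × 0.00386 = $4,934.7784
Calderon CSD: $1,278,440 × 0.0102 = $13,040.088
Drummond County: $1,278,440 × 0.01185 = $15,149.514
Total = $14,152.3308 + $4,743.0124 + $4,934.7784 + $13,040.088 + $15,149.514 = $52,019.7236

$52,019.72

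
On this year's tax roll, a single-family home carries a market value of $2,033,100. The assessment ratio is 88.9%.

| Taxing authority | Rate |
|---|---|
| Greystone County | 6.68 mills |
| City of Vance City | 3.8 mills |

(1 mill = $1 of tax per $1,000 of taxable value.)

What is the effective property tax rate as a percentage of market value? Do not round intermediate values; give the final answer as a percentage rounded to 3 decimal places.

0.932%

Assessed value = $2,033,100 × 0.889 = $1,807,425.9
Greystone County: $1,807,425.9 × 0.00668 = $12,073.605012
City of Vance City: $1,807,425.9 × 0.0038 = $6,868.21842
Total tax = $18,941.823432
Effective rate = $18,941.823432 ÷ $2,033,100 = 0.932% of market value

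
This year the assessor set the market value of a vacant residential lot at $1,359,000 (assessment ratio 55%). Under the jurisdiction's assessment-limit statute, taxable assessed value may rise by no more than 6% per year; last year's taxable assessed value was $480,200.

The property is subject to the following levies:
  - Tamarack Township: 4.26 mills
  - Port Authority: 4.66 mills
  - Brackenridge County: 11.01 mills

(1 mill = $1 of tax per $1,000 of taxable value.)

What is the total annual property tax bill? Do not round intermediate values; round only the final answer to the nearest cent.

$10,144.61

Uncapped assessed value = $1,359,000 × 0.55 = $747,450
Cap limit = $480,200 × 1.06 = $509,012
Taxable assessed value = min($747,450, $509,012) = $509,012 (cap binds)
Tamarack Township: $509,012 × 0.00426 = $2,168.39112
Port Authority: $509,012 × 0.00466 = $2,371.99592
Brackenridge County: $509,012 × 0.01101 = $5,604.22212
Total = $10,144.60916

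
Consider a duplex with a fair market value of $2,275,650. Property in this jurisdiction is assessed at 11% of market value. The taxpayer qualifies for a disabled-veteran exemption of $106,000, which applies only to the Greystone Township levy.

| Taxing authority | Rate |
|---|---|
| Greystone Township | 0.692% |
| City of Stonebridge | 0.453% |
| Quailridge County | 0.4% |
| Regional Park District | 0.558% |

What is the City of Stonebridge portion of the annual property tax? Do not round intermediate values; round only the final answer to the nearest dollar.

$1,134

Assessed value = $2,275,650 × 0.11 = $250,321.5
City of Stonebridge taxable value = $250,321.5 (exemption does not apply)
City of Stonebridge levy = $250,321.5 × 0.00453 = $1,133.956395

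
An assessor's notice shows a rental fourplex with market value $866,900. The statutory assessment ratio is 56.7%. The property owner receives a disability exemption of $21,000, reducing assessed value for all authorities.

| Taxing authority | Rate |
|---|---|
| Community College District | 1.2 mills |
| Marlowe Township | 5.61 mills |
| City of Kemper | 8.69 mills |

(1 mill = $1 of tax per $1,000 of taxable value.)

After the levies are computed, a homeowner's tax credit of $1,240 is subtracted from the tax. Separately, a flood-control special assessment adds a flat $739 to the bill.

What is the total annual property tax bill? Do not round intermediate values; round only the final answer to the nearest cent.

$6,792.25

Assessed value = $866,900 × 0.567 = $491,532.3
Taxable value = $491,532.3 − $21,000 = $470,532.3
Community College District: $470,532.3 × 0.0012 = $564.63876
Marlowe Township: $470,532.3 × 0.00561 = $2,639.686203
City of Kemper: $470,532.3 × 0.00869 = $4,088.925687
Levies subtotal = $7,293.25065
After credit = $7,293.25065 − $1,240 = $6,053.25065
Total = $6,053.25065 + $739 = $6,792.25065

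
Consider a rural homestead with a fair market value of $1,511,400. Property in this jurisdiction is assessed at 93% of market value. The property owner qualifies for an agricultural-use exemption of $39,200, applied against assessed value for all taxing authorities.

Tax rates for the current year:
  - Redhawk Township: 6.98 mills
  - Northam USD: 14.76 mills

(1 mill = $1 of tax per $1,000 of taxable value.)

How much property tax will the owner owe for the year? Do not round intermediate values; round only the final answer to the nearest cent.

$29,705.58

Assessed value = $1,511,400 × 0.93 = $1,405,602
Taxable value = $1,405,602 − $39,200 = $1,366,402
Redhawk Township: $1,366,402 × 0.00698 = $9,537.48596
Northam USD: $1,366,402 × 0.01476 = $20,168.09352
Total = $9,537.48596 + $20,168.09352 = $29,705.57948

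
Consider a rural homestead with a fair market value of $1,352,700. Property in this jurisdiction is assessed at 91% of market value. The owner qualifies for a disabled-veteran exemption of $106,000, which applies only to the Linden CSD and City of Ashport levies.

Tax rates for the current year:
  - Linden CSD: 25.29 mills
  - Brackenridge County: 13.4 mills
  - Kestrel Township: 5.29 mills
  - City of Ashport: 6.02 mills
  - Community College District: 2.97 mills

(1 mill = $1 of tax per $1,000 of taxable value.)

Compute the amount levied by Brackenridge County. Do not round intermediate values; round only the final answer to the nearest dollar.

Assessed value = $1,352,700 × 0.91 = $1,230,957
Brackenridge County taxable value = $1,230,957 (exemption does not apply)
Brackenridge County levy = $1,230,957 × 0.0134 = $16,494.8238

$16,495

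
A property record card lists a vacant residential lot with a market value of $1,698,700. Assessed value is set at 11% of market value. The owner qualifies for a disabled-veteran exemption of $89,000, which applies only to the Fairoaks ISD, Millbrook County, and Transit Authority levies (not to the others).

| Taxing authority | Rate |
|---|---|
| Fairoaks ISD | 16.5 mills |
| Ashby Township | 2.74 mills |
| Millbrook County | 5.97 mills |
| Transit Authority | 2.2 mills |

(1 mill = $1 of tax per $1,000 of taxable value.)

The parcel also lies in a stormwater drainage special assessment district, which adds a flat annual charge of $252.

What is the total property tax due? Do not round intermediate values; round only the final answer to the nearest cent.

Assessed value = $1,698,700 × 0.11 = $186,857
Fairoaks ISD: ($186,857 − $89,000) × 0.0165 = $97,857 × 0.0165 = $1,614.6405
Ashby Township: $186,857 × 0.00274 = $511.98818
Millbrook County: ($186,857 − $89,000) × 0.00597 = $97,857 × 0.00597 = $584.20629
Transit Authority: ($186,857 − $89,000) × 0.0022 = $97,857 × 0.0022 = $215.2854
Levies subtotal = $2,926.12037
Total = $2,926.12037 + $252 = $3,178.12037

$3,178.12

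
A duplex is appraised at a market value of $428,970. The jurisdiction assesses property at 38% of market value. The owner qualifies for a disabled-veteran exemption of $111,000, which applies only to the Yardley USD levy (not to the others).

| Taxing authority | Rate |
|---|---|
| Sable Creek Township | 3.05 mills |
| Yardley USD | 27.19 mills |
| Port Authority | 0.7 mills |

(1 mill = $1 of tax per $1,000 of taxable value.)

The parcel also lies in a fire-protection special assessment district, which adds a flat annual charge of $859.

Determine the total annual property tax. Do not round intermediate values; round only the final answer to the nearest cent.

Assessed value = $428,970 × 0.38 = $163,008.6
Sable Creek Township: $163,008.6 × 0.00305 = $497.17623
Yardley USD: ($163,008.6 − $111,000) × 0.02719 = $52,008.6 × 0.02719 = $1,414.113834
Port Authority: $163,008.6 × 0.0007 = $114.10602
Levies subtotal = $2,025.396084
Total = $2,025.396084 + $859 = $2,884.396084

$2,884.40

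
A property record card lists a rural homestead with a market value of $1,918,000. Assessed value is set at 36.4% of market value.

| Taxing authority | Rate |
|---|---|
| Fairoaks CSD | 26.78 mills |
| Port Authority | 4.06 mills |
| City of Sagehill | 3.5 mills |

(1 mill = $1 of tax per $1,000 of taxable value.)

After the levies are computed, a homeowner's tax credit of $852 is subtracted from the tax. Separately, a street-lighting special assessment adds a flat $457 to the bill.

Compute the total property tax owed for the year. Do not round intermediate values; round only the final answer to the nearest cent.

Assessed value = $1,918,000 × 0.364 = $698,152
Fairoaks CSD: $698,152 × 0.02678 = $18,696.51056
Port Authority: $698,152 × 0.00406 = $2,834.49712
City of Sagehill: $698,152 × 0.0035 = $2,443.532
Levies subtotal = $23,974.53968
After credit = $23,974.53968 − $852 = $23,122.53968
Total = $23,122.53968 + $457 = $23,579.53968

$23,579.54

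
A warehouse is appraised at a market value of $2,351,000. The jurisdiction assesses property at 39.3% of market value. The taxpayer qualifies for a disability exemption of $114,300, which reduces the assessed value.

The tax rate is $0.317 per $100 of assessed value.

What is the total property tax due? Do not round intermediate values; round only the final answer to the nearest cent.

Assessed value = $2,351,000 × 0.393 = $923,943
Taxable value = $923,943 − $114,300 = $809,643
Tax = $809,643 × 0.00317 = $2,566.56831

$2,566.57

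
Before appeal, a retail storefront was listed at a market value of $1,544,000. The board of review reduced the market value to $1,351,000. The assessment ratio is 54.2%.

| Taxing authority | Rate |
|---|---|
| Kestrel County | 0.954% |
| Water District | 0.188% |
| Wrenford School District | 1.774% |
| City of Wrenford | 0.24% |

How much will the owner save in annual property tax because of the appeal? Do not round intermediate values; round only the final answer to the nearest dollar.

$3,301

Old assessed value = $1,544,000 × 0.542 = $836,848
New assessed value = $1,351,000 × 0.542 = $732,242
Combined rate = 0.00954 + 0.00188 + 0.01774 + 0.0024 = 0.03156
Old tax = $836,848 × 0.03156 = $26,410.92288
New tax = $732,242 × 0.03156 = $23,109.55752
Reduction = $26,410.92288 − $23,109.55752 = $3,301.36536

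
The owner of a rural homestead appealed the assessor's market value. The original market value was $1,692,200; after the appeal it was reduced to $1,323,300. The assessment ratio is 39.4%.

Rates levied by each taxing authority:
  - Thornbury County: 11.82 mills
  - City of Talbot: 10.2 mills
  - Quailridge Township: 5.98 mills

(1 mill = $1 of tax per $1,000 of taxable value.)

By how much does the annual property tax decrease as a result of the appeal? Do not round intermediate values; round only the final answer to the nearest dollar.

Old assessed value = $1,692,200 × 0.394 = $666,726.8
New assessed value = $1,323,300 × 0.394 = $521,380.2
Combined rate = 0.01182 + 0.0102 + 0.00598 = 0.028
Old tax = $666,726.8 × 0.028 = $18,668.3504
New tax = $521,380.2 × 0.028 = $14,598.6456
Reduction = $18,668.3504 − $14,598.6456 = $4,069.7048

$4,070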